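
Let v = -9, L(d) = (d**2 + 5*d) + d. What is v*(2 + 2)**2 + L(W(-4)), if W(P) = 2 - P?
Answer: -72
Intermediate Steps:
L(d) = d**2 + 6*d
v*(2 + 2)**2 + L(W(-4)) = -9*(2 + 2)**2 + (2 - 1*(-4))*(6 + (2 - 1*(-4))) = -9*4**2 + (2 + 4)*(6 + (2 + 4)) = -9*16 + 6*(6 + 6) = -144 + 6*12 = -144 + 72 = -72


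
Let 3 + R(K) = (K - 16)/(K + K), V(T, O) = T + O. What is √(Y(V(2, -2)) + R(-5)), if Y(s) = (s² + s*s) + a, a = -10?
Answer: I*√1090/10 ≈ 3.3015*I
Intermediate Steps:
V(T, O) = O + T
Y(s) = -10 + 2*s² (Y(s) = (s² + s*s) - 10 = (s² + s²) - 10 = 2*s² - 10 = -10 + 2*s²)
R(K) = -3 + (-16 + K)/(2*K) (R(K) = -3 + (K - 16)/(K + K) = -3 + (-16 + K)/((2*K)) = -3 + (-16 + K)*(1/(2*K)) = -3 + (-16 + K)/(2*K))
√(Y(V(2, -2)) + R(-5)) = √((-10 + 2*(-2 + 2)²) + (-5/2 - 8/(-5))) = √((-10 + 2*0²) + (-5/2 - 8*(-⅕))) = √((-10 + 2*0) + (-5/2 + 8/5)) = √((-10 + 0) - 9/10) = √(-10 - 9/10) = √(-109/10) = I*√1090/10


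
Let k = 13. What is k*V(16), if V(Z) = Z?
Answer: 208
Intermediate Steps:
k*V(16) = 13*16 = 208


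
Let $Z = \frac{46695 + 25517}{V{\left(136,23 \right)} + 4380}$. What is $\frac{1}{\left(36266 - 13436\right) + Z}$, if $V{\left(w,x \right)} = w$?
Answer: $\frac{1129}{25793123} \approx 4.3771 \cdot 10^{-5}$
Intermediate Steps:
$Z = \frac{18053}{1129}$ ($Z = \frac{46695 + 25517}{136 + 4380} = \frac{72212}{4516} = 72212 \cdot \frac{1}{4516} = \frac{18053}{1129} \approx 15.99$)
$\frac{1}{\left(36266 - 13436\right) + Z} = \frac{1}{\left(36266 - 13436\right) + \frac{18053}{1129}} = \frac{1}{22830 + \frac{18053}{1129}} = \frac{1}{\frac{25793123}{1129}} = \frac{1129}{25793123}$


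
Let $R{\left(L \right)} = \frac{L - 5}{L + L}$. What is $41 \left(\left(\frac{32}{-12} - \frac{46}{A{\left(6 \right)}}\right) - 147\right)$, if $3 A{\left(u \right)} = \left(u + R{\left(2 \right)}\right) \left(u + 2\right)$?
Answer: $- \frac{131692}{21} \approx -6271.0$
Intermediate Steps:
$R{\left(L \right)} = \frac{-5 + L}{2 L}$
$A{\left(u \right)} = \frac{\left(2 + u\right) \left(- \frac{3}{4} + u\right)}{3}$ ($A{\left(u \right)} = \frac{\left(u + \frac{-5 + 2}{2 \cdot 2}\right) \left(u + 2\right)}{3} = \frac{\left(u + \frac{1}{2} \cdot \frac{1}{2} \left(-3\right)\right) \left(2 + u\right)}{3} = \frac{\left(u - \frac{3}{4}\right) \left(2 + u\right)}{3} = \frac{\left(- \frac{3}{4} + u\right) \left(2 + u\right)}{3} = \frac{\left(2 + u\right) \left(- \frac{3}{4} + u\right)}{3}$)
$41 \left(\left(\frac{32}{-12} - \frac{46}{A{\left(6 \right)}}\right) - 147\right) = 41 \left(\left(\frac{32}{-12} - \frac{46}{- \frac{1}{2} + \frac{6^{2}}{3} + \frac{5}{12} \cdot 6}\right) - 147\right) = 41 \left(\left(32 \left(- \frac{1}{12}\right) - \frac{46}{- \frac{1}{2} + \frac{1}{3} \cdot 36 + \frac{5}{2}}\right) - 147\right) = 41 \left(\left(- \frac{8}{3} - \frac{46}{- \frac{1}{2} + 12 + \frac{5}{2}}\right) - 147\right) = 41 \left(\left(- \frac{8}{3} - \frac{46}{14}\right) - 147\right) = 41 \left(\left(- \frac{8}{3} - \frac{23}{7}\right) - 147\right) = 41 \left(- \frac{125}{21} - 147\right) = 41 \left(- \frac{3212}{21}\right) = - \frac{131692}{21}$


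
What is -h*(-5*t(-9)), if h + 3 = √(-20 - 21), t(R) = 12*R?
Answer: 1620 - 540*I*√41 ≈ 1620.0 - 3457.7*I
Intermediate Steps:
h = -3 + I*√41 (h = -3 + √(-20 - 21) = -3 + √(-41) = -3 + I*√41 ≈ -3.0 + 6.4031*I)
-h*(-5*t(-9)) = -(-3 + I*√41)*(-60*(-9)) = -(-3 + I*√41)*(-5*(-108)) = -(-3 + I*√41)*540 = -(-1620 + 540*I*√41) = 1620 - 540*I*√41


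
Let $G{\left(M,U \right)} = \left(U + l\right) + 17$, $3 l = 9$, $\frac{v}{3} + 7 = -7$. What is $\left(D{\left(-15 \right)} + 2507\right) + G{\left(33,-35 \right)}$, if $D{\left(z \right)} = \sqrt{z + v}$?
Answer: $2492 + i \sqrt{57} \approx 2492.0 + 7.5498 i$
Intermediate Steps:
$v = -42$ ($v = -21 + 3 \left(-7\right) = -21 - 21 = -42$)
$D{\left(z \right)} = \sqrt{-42 + z}$ ($D{\left(z \right)} = \sqrt{z - 42} = \sqrt{-42 + z}$)
$l = 3$ ($l = \frac{1}{3} \cdot 9 = 3$)
$G{\left(M,U \right)} = 20 + U$ ($G{\left(M,U \right)} = \left(U + 3\right) + 17 = \left(3 + U\right) + 17 = 20 + U$)
$\left(D{\left(-15 \right)} + 2507\right) + G{\left(33,-35 \right)} = \left(\sqrt{-42 - 15} + 2507\right) + \left(20 - 35\right) = \left(\sqrt{-57} + 2507\right) - 15 = \left(i \sqrt{57} + 2507\right) - 15 = \left(2507 + i \sqrt{57}\right) - 15 = 2492 + i \sqrt{57}$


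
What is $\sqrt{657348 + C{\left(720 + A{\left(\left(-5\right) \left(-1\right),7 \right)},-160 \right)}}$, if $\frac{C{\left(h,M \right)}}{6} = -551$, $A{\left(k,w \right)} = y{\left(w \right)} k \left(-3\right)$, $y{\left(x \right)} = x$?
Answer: $\sqrt{654042} \approx 808.73$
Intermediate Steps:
$A{\left(k,w \right)} = - 3 k w$ ($A{\left(k,w \right)} = w k \left(-3\right) = k w \left(-3\right) = - 3 k w$)
$C{\left(h,M \right)} = -3306$ ($C{\left(h,M \right)} = 6 \left(-551\right) = -3306$)
$\sqrt{657348 + C{\left(720 + A{\left(\left(-5\right) \left(-1\right),7 \right)},-160 \right)}} = \sqrt{657348 - 3306} = \sqrt{654042}$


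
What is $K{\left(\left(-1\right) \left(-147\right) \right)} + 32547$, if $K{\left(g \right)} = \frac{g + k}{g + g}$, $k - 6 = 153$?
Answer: $\frac{1594854}{49} \approx 32548.0$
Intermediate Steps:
$k = 159$ ($k = 6 + 153 = 159$)
$K{\left(g \right)} = \frac{159 + g}{2 g}$ ($K{\left(g \right)} = \frac{g + 159}{g + g} = \frac{159 + g}{2 g}$)
$K{\left(\left(-1\right) \left(-147\right) \right)} + 32547 = \frac{159 - -147}{2 \left(\left(-1\right) \left(-147\right)\right)} + 32547 = \frac{159 + 147}{2 \cdot 147} + 32547 = \frac{1}{2} \cdot \frac{1}{147} \cdot 306 + 32547 = \frac{51}{49} + 32547 = \frac{1594854}{49}$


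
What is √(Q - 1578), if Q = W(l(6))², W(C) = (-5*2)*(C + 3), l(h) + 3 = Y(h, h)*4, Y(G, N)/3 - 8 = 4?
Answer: √2072022 ≈ 1439.5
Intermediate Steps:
Y(G, N) = 36 (Y(G, N) = 24 + 3*4 = 24 + 12 = 36)
l(h) = 141 (l(h) = -3 + 36*4 = -3 + 144 = 141)
W(C) = -30 - 10*C (W(C) = -10*(3 + C) = -30 - 10*C)
Q = 2073600 (Q = (-30 - 10*141)² = (-30 - 1410)² = (-1440)² = 2073600)
√(Q - 1578) = √(2073600 - 1578) = √2072022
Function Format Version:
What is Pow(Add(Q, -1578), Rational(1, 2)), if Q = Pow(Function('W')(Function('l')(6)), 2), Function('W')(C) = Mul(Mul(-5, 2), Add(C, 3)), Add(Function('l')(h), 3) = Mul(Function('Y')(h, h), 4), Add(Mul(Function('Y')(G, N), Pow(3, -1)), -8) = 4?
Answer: Pow(2072022, Rational(1, 2)) ≈ 1439.5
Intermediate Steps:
Function('Y')(G, N) = 36 (Function('Y')(G, N) = Add(24, Mul(3, 4)) = Add(24, 12) = 36)
Function('l')(h) = 141 (Function('l')(h) = Add(-3, Mul(36, 4)) = Add(-3, 144) = 141)
Function('W')(C) = Add(-30, Mul(-10, C)) (Function('W')(C) = Mul(-10, Add(3, C)) = Add(-30, Mul(-10, C)))
Q = 2073600 (Q = Pow(Add(-30, Mul(-10, 141)), 2) = Pow(Add(-30, -1410), 2) = Pow(-1440, 2) = 2073600)
Pow(Add(Q, -1578), Rational(1, 2)) = Pow(Add(2073600, -1578), Rational(1, 2)) = Pow(2072022, Rational(1, 2))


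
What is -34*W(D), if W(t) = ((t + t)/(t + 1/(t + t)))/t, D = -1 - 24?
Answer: 3400/1251 ≈ 2.7178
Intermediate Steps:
D = -25
W(t) = 2/(t + 1/(2*t)) (W(t) = ((2*t)/(t + 1/(2*t)))/t = (2*t/(t + 1/(2*t)))/t = 2/(t + 1/(2*t)))
-34*W(D) = -136*(-25)/(1 + 2*(-25)**2) = -136*(-25)/(1 + 2*625) = -136*(-25)/(1 + 1250) = -136*(-25)/1251 = -34*(-100/1251) = 3400/1251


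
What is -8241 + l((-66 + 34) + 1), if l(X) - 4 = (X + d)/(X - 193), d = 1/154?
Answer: -284138779/34496 ≈ -8236.9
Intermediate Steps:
d = 1/154 ≈ 0.0064935
l(X) = 4 + (1/154 + X)/(-193 + X) (l(X) = 4 + (X + 1/154)/(X - 193) = 4 + (1/154 + X)/(-193 + X))
-8241 + l((-66 + 34) + 1) = -8241 + (-118887 + 770*((-66 + 34) + 1))/(154*(-193 + ((-66 + 34) + 1))) = -8241 + (-118887 + 770*(-32 + 1))/(154*(-193 + (-32 + 1))) = -8241 + (-118887 + 770*(-31))/(154*(-193 - 31)) = -8241 + (1/154)*(-118887 - 23870)/(-224) = -8241 + (1/154)*(-1/224)*(-142757) = -8241 + 142757/34496 = -284138779/34496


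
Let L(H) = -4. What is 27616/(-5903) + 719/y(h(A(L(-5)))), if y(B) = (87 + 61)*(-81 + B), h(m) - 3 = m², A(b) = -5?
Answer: -220864161/46303132 ≈ -4.7700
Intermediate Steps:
h(m) = 3 + m²
y(B) = -11988 + 148*B (y(B) = 148*(-81 + B) = -11988 + 148*B)
27616/(-5903) + 719/y(h(A(L(-5)))) = 27616/(-5903) + 719/(-11988 + 148*(3 + (-5)²)) = 27616*(-1/5903) + 719/(-11988 + 148*(3 + 25)) = -27616/5903 + 719/(-11988 + 148*28) = -27616/5903 + 719/(-11988 + 4144) = -27616/5903 + 719/(-7844) = -27616/5903 + 719*(-1/7844) = -27616/5903 - 719/7844 = -220864161/46303132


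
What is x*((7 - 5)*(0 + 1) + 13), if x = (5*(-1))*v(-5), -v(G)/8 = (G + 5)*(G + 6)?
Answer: 0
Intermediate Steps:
v(G) = -8*(5 + G)*(6 + G) (v(G) = -8*(G + 5)*(G + 6) = -8*(5 + G)*(6 + G))
x = 0 (x = (5*(-1))*(-240 - 88*(-5) - 8*(-5)²) = -5*(-240 + 440 - 8*25) = -5*(-240 + 440 - 200) = -5*0 = 0)
x*((7 - 5)*(0 + 1) + 13) = 0*((7 - 5)*(0 + 1) + 13) = 0*(2*1 + 13) = 0*(2 + 13) = 0*15 = 0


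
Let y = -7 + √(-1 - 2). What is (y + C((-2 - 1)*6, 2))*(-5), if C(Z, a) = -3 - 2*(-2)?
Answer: 30 - 5*I*√3 ≈ 30.0 - 8.6602*I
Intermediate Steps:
C(Z, a) = 1 (C(Z, a) = -3 + 4 = 1)
y = -7 + I*√3 (y = -7 + √(-3) = -7 + I*√3 ≈ -7.0 + 1.732*I)
(y + C((-2 - 1)*6, 2))*(-5) = ((-7 + I*√3) + 1)*(-5) = (-6 + I*√3)*(-5) = 30 - 5*I*√3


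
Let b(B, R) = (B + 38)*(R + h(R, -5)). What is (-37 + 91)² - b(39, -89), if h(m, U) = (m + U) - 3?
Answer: 17238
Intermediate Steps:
h(m, U) = -3 + U + m (h(m, U) = (U + m) - 3 = -3 + U + m)
b(B, R) = (-8 + 2*R)*(38 + B) (b(B, R) = (B + 38)*(R + (-3 - 5 + R)) = (38 + B)*(R + (-8 + R)) = (38 + B)*(-8 + 2*R) = (-8 + 2*R)*(38 + B))
(-37 + 91)² - b(39, -89) = (-37 + 91)² - (-304 + 76*(-89) + 39*(-89) + 39*(-8 - 89)) = 54² - (-304 - 6764 - 3471 + 39*(-97)) = 2916 - (-304 - 6764 - 3471 - 3783) = 2916 - 1*(-14322) = 2916 + 14322 = 17238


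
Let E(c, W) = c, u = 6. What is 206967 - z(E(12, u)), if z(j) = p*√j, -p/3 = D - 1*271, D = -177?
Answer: 206967 - 2688*√3 ≈ 2.0231e+5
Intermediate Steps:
p = 1344 (p = -3*(-177 - 1*271) = -3*(-177 - 271) = -3*(-448) = 1344)
z(j) = 1344*√j
206967 - z(E(12, u)) = 206967 - 1344*√12 = 206967 - 1344*2*√3 = 206967 - 2688*√3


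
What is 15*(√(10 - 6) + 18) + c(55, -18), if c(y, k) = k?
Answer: 282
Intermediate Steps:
15*(√(10 - 6) + 18) + c(55, -18) = 15*(√(10 - 6) + 18) - 18 = 15*(√4 + 18) - 18 = 15*(2 + 18) - 18 = 15*20 - 18 = 300 - 18 = 282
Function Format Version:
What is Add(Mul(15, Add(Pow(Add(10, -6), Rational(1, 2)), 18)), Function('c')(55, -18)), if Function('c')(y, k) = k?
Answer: 282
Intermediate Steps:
Add(Mul(15, Add(Pow(Add(10, -6), Rational(1, 2)), 18)), Function('c')(55, -18)) = Add(Mul(15, Add(Pow(Add(10, -6), Rational(1, 2)), 18)), -18) = Add(Mul(15, Add(Pow(4, Rational(1, 2)), 18)), -18) = Add(Mul(15, Add(2, 18)), -18) = Add(Mul(15, 20), -18) = Add(300, -18) = 282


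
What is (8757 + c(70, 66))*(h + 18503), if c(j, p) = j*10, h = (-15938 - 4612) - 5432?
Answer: -70728903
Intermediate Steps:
h = -25982 (h = -20550 - 5432 = -25982)
c(j, p) = 10*j
(8757 + c(70, 66))*(h + 18503) = (8757 + 10*70)*(-25982 + 18503) = (8757 + 700)*(-7479) = 9457*(-7479) = -70728903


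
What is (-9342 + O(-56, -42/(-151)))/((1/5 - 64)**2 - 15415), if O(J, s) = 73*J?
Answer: 167875/141807 ≈ 1.1838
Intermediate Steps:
(-9342 + O(-56, -42/(-151)))/((1/5 - 64)**2 - 15415) = (-9342 + 73*(-56))/((1/5 - 64)**2 - 15415) = (-9342 - 4088)/((1/5 - 64)**2 - 15415) = -13430/((-319/5)**2 - 15415) = -13430/(101761/25 - 15415) = -13430/(-283614/25) = -13430*(-25/283614) = 167875/141807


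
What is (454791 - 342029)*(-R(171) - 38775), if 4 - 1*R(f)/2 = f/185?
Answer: -809012434906/185 ≈ -4.3730e+9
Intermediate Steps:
R(f) = 8 - 2*f/185
(454791 - 342029)*(-R(171) - 38775) = (454791 - 342029)*(-(8 - 2/185*171) - 38775) = 112762*(-(8 - 342/185) - 38775) = 112762*(-1*1138/185 - 38775) = 112762*(-1138/185 - 38775) = 112762*(-7174513/185) = -809012434906/185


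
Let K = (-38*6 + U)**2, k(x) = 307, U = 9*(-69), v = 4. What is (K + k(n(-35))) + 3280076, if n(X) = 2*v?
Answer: 4001184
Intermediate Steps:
n(X) = 8 (n(X) = 2*4 = 8)
U = -621
K = 720801 (K = (-38*6 - 621)**2 = (-228 - 621)**2 = (-849)**2 = 720801)
(K + k(n(-35))) + 3280076 = (720801 + 307) + 3280076 = 721108 + 3280076 = 4001184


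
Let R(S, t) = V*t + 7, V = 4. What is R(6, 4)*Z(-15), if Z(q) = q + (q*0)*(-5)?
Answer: -345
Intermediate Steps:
Z(q) = q (Z(q) = q + 0*(-5) = q + 0 = q)
R(S, t) = 7 + 4*t (R(S, t) = 4*t + 7 = 7 + 4*t)
R(6, 4)*Z(-15) = (7 + 4*4)*(-15) = (7 + 16)*(-15) = 23*(-15) = -345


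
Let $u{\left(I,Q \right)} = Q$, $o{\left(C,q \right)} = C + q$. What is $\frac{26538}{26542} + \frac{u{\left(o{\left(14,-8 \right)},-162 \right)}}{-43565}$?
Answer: $\frac{580213887}{578151115} \approx 1.0036$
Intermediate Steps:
$\frac{26538}{26542} + \frac{u{\left(o{\left(14,-8 \right)},-162 \right)}}{-43565} = \frac{26538}{26542} - \frac{162}{-43565} = 26538 \cdot \frac{1}{26542} - - \frac{162}{43565} = \frac{13269}{13271} + \frac{162}{43565} = \frac{580213887}{578151115}$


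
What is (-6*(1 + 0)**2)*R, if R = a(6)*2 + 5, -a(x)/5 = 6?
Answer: 330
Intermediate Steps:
a(x) = -30 (a(x) = -5*6 = -30)
R = -55 (R = -30*2 + 5 = -60 + 5 = -55)
(-6*(1 + 0)**2)*R = -6*(1 + 0)**2*(-55) = -6*1**2*(-55) = -6*1*(-55) = -6*(-55) = 330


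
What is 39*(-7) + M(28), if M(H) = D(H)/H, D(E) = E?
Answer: -272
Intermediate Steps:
M(H) = 1 (M(H) = H/H = 1)
39*(-7) + M(28) = 39*(-7) + 1 = -273 + 1 = -272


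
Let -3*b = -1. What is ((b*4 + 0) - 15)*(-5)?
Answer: 205/3 ≈ 68.333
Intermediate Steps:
b = ⅓ (b = -⅓*(-1) = ⅓ ≈ 0.33333)
((b*4 + 0) - 15)*(-5) = (((⅓)*4 + 0) - 15)*(-5) = ((4/3 + 0) - 15)*(-5) = (4/3 - 15)*(-5) = -41/3*(-5) = 205/3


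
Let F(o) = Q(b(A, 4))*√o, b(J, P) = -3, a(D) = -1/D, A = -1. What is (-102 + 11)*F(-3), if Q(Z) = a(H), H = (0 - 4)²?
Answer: 91*I*√3/16 ≈ 9.851*I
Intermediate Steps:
H = 16 (H = (-4)² = 16)
Q(Z) = -1/16
F(o) = -√o/16
(-102 + 11)*F(-3) = (-102 + 11)*(-I*√3/16) = -(-91)*I*√3/16 = 91*I*√3/16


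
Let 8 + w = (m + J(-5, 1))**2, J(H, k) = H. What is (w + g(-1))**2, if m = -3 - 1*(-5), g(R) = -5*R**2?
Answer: 16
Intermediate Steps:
m = 2 (m = -3 + 5 = 2)
w = 1 (w = -8 + (2 - 5)**2 = -8 + (-3)**2 = -8 + 9 = 1)
(w + g(-1))**2 = (1 - 5*(-1)**2)**2 = (1 - 5*1)**2 = (1 - 5)**2 = (-4)**2 = 16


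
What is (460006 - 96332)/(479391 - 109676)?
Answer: 363674/369715 ≈ 0.98366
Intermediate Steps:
(460006 - 96332)/(479391 - 109676) = 363674/369715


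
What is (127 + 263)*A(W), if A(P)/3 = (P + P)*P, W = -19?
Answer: 844740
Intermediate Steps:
A(P) = 6*P² (A(P) = 3*((P + P)*P) = 3*((2*P)*P) = 3*(2*P²) = 6*P²)
(127 + 263)*A(W) = (127 + 263)*(6*(-19)²) = 390*(6*361) = 390*2166 = 844740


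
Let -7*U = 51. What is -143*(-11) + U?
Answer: 10960/7 ≈ 1565.7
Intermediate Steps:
U = -51/7 (U = -1/7*51 = -51/7 ≈ -7.2857)
-143*(-11) + U = -143*(-11) - 51/7 = 1573 - 51/7 = 10960/7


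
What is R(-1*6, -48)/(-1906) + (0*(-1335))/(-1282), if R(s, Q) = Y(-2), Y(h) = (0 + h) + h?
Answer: 2/953 ≈ 0.0020986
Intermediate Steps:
Y(h) = 2*h (Y(h) = h + h = 2*h)
R(s, Q) = -4 (R(s, Q) = 2*(-2) = -4)
R(-1*6, -48)/(-1906) + (0*(-1335))/(-1282) = -4/(-1906) + (0*(-1335))/(-1282) = -4*(-1/1906) + 0*(-1/1282) = 2/953 + 0 = 2/953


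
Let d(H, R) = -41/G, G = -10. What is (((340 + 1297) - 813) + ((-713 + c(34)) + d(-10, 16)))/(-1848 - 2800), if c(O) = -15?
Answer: -143/6640 ≈ -0.021536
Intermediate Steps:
d(H, R) = 41/10 (d(H, R) = -41/(-10) = -41*(-1/10) = 41/10)
(((340 + 1297) - 813) + ((-713 + c(34)) + d(-10, 16)))/(-1848 - 2800) = (((340 + 1297) - 813) + ((-713 - 15) + 41/10))/(-1848 - 2800) = ((1637 - 813) + (-728 + 41/10))/(-4648) = (824 - 7239/10)*(-1/4648) = (1001/10)*(-1/4648) = -143/6640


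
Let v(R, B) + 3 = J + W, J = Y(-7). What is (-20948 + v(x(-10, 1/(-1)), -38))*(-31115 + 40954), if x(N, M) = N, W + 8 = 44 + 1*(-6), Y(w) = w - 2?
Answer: -205930270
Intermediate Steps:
Y(w) = -2 + w
W = 30 (W = -8 + (44 + 1*(-6)) = -8 + (44 - 6) = -8 + 38 = 30)
J = -9 (J = -2 - 7 = -9)
v(R, B) = 18 (v(R, B) = -3 + (-9 + 30) = -3 + 21 = 18)
(-20948 + v(x(-10, 1/(-1)), -38))*(-31115 + 40954) = (-20948 + 18)*(-31115 + 40954) = -20930*9839 = -205930270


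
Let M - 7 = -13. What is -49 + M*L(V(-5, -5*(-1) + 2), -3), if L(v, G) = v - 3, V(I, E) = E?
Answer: -73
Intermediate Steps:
M = -6 (M = 7 - 13 = -6)
L(v, G) = -3 + v
-49 + M*L(V(-5, -5*(-1) + 2), -3) = -49 - 6*(-3 + (-5*(-1) + 2)) = -49 - 6*(-3 + (5 + 2)) = -49 - 6*(-3 + 7) = -49 - 6*4 = -49 - 24 = -73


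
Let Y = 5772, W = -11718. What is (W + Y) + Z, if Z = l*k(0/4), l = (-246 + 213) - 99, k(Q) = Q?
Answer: -5946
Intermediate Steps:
l = -132 (l = -33 - 99 = -132)
Z = 0 (Z = -0/4 = -132*0 = 0)
(W + Y) + Z = (-11718 + 5772) + 0 = -5946 + 0 = -5946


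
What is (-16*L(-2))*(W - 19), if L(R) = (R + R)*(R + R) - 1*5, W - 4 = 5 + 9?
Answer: 176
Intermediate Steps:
W = 18 (W = 4 + (5 + 9) = 4 + 14 = 18)
L(R) = -5 + 4*R² (L(R) = (2*R)*(2*R) - 5 = 4*R² - 5 = -5 + 4*R²)
(-16*L(-2))*(W - 19) = (-16*(-5 + 4*(-2)²))*(18 - 19) = -16*(-5 + 4*4)*(-1) = -16*(-5 + 16)*(-1) = -16*11*(-1) = -176*(-1) = 176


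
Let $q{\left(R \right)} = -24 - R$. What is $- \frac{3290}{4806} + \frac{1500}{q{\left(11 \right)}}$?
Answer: $- \frac{732415}{16821} \approx -43.542$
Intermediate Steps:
$- \frac{3290}{4806} + \frac{1500}{q{\left(11 \right)}} = - \frac{3290}{4806} + \frac{1500}{-24 - 11} = \left(-3290\right) \frac{1}{4806} + \frac{1500}{-24 - 11} = - \frac{1645}{2403} + \frac{1500}{-35} = - \frac{1645}{2403} + 1500 \left(- \frac{1}{35}\right) = - \frac{1645}{2403} - \frac{300}{7} = - \frac{732415}{16821}$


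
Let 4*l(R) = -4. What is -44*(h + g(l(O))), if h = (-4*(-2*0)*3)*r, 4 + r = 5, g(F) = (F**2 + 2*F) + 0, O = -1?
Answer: 44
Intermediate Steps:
l(R) = -1 (l(R) = (1/4)*(-4) = -1)
g(F) = F**2 + 2*F
r = 1 (r = -4 + 5 = 1)
h = 0 (h = -4*(-2*0)*3*1 = -0*3*1 = -4*0*1 = 0*1 = 0)
-44*(h + g(l(O))) = -44*(0 - (2 - 1)) = -44*(0 - 1*1) = -44*(0 - 1) = -44*(-1) = 44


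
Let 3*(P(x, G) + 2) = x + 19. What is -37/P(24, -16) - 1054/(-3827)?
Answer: -10427/3827 ≈ -2.7246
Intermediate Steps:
P(x, G) = 13/3 + x/3 (P(x, G) = -2 + (x + 19)/3 = -2 + (19 + x)/3 = -2 + (19/3 + x/3) = 13/3 + x/3)
-37/P(24, -16) - 1054/(-3827) = -37/(13/3 + (1/3)*24) - 1054/(-3827) = -37/(13/3 + 8) - 1054*(-1/3827) = -37/37/3 + 1054/3827 = -37*3/37 + 1054/3827 = -3 + 1054/3827 = -10427/3827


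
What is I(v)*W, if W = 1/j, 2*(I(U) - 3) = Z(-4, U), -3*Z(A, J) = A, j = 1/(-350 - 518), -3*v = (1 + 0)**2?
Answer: -9548/3 ≈ -3182.7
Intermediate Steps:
v = -1/3 (v = -(1 + 0)**2/3 = -1/3*1**2 = -1/3*1 = -1/3 ≈ -0.33333)
j = -1/868 (j = 1/(-868) = -1/868 ≈ -0.0011521)
Z(A, J) = -A/3
I(U) = 11/3 (I(U) = 3 + (-1/3*(-4))/2 = 3 + (1/2)*(4/3) = 3 + 2/3 = 11/3)
W = -868 (W = 1/(-1/868) = -868)
I(v)*W = (11/3)*(-868) = -9548/3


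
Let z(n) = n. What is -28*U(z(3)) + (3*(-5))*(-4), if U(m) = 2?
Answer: 4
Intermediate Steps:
-28*U(z(3)) + (3*(-5))*(-4) = -28*2 + (3*(-5))*(-4) = -56 - 15*(-4) = -56 + 60 = 4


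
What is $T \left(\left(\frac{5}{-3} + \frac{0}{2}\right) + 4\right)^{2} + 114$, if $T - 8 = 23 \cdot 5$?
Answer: $\frac{2351}{3} \approx 783.67$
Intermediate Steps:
$T = 123$ ($T = 8 + 23 \cdot 5 = 8 + 115 = 123$)
$T \left(\left(\frac{5}{-3} + \frac{0}{2}\right) + 4\right)^{2} + 114 = 123 \left(\left(\frac{5}{-3} + \frac{0}{2}\right) + 4\right)^{2} + 114 = 123 \left(\left(5 \left(- \frac{1}{3}\right) + 0 \cdot \frac{1}{2}\right) + 4\right)^{2} + 114 = 123 \left(\left(- \frac{5}{3} + 0\right) + 4\right)^{2} + 114 = 123 \left(- \frac{5}{3} + 4\right)^{2} + 114 = 123 \left(\frac{7}{3}\right)^{2} + 114 = 123 \cdot \frac{49}{9} + 114 = \frac{2009}{3} + 114 = \frac{2351}{3}$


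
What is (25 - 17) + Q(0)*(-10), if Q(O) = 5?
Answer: -42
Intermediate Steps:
(25 - 17) + Q(0)*(-10) = (25 - 17) + 5*(-10) = 8 - 50 = -42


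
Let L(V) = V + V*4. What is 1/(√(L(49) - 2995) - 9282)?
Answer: -4641/43079137 - 5*I*√110/86158274 ≈ -0.00010773 - 6.0865e-7*I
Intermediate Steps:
L(V) = 5*V (L(V) = V + 4*V = 5*V)
1/(√(L(49) - 2995) - 9282) = 1/(√(5*49 - 2995) - 9282) = 1/(√(245 - 2995) - 9282) = 1/(√(-2750) - 9282) = 1/(5*I*√110 - 9282) = 1/(-9282 + 5*I*√110)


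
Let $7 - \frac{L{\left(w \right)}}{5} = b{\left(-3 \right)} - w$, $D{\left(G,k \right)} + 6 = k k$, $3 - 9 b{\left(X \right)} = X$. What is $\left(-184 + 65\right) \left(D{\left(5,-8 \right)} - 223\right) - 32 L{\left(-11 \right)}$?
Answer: $\frac{61145}{3} \approx 20382.0$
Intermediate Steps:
$b{\left(X \right)} = \frac{1}{3} - \frac{X}{9}$
$D{\left(G,k \right)} = -6 + k^{2}$ ($D{\left(G,k \right)} = -6 + k k = -6 + k^{2}$)
$L{\left(w \right)} = \frac{95}{3} + 5 w$ ($L{\left(w \right)} = 35 - 5 \left(\left(\frac{1}{3} - - \frac{1}{3}\right) - w\right) = 35 - 5 \left(\left(\frac{1}{3} + \frac{1}{3}\right) - w\right) = 35 - 5 \left(\frac{2}{3} - w\right) = 35 + \left(- \frac{10}{3} + 5 w\right) = \frac{95}{3} + 5 w$)
$\left(-184 + 65\right) \left(D{\left(5,-8 \right)} - 223\right) - 32 L{\left(-11 \right)} = \left(-184 + 65\right) \left(\left(-6 + \left(-8\right)^{2}\right) - 223\right) - 32 \left(\frac{95}{3} + 5 \left(-11\right)\right) = - 119 \left(\left(-6 + 64\right) - 223\right) - 32 \left(\frac{95}{3} - 55\right) = - 119 \left(58 - 223\right) - - \frac{2240}{3} = \left(-119\right) \left(-165\right) + \frac{2240}{3} = 19635 + \frac{2240}{3} = \frac{61145}{3}$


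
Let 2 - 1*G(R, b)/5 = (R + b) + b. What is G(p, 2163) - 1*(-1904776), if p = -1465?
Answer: 1890481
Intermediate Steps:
G(R, b) = 10 - 10*b - 5*R (G(R, b) = 10 - 5*((R + b) + b) = 10 - 5*(R + 2*b) = 10 + (-10*b - 5*R) = 10 - 10*b - 5*R)
G(p, 2163) - 1*(-1904776) = (10 - 10*2163 - 5*(-1465)) - 1*(-1904776) = (10 - 21630 + 7325) + 1904776 = -14295 + 1904776 = 1890481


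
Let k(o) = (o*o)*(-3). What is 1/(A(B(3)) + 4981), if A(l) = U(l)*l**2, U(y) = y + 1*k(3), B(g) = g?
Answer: 1/4765 ≈ 0.00020986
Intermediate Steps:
k(o) = -3*o**2 (k(o) = o**2*(-3) = -3*o**2)
U(y) = -27 + y (U(y) = y + 1*(-3*3**2) = y + 1*(-3*9) = y + 1*(-27) = y - 27 = -27 + y)
A(l) = l**2*(-27 + l) (A(l) = (-27 + l)*l**2 = l**2*(-27 + l))
1/(A(B(3)) + 4981) = 1/(3**2*(-27 + 3) + 4981) = 1/(9*(-24) + 4981) = 1/(-216 + 4981) = 1/4765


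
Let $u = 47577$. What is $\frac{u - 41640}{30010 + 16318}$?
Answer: $\frac{5937}{46328} \approx 0.12815$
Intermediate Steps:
$\frac{u - 41640}{30010 + 16318} = \frac{47577 - 41640}{30010 + 16318} = \frac{5937}{46328}$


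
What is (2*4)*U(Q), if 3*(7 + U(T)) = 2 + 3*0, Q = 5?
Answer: -152/3 ≈ -50.667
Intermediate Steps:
U(T) = -19/3 (U(T) = -7 + (2 + 3*0)/3 = -7 + (2 + 0)/3 = -7 + (⅓)*2 = -7 + ⅔ = -19/3)
(2*4)*U(Q) = (2*4)*(-19/3) = 8*(-19/3) = -152/3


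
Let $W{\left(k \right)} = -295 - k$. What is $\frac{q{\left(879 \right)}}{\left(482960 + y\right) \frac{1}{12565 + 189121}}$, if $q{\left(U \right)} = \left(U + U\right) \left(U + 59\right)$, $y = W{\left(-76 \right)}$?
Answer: $\frac{47511574392}{68963} \approx 6.8894 \cdot 10^{5}$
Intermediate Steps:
$y = -219$ ($y = -295 - -76 = -295 + 76 = -219$)
$q{\left(U \right)} = 2 U \left(59 + U\right)$
$\frac{q{\left(879 \right)}}{\left(482960 + y\right) \frac{1}{12565 + 189121}} = \frac{2 \cdot 879 \left(59 + 879\right)}{\left(482960 - 219\right) \frac{1}{12565 + 189121}} = \frac{2 \cdot 879 \cdot 938}{482741 \cdot \frac{1}{201686}} = \frac{1649004}{482741 \cdot \frac{1}{201686}} = \frac{1649004}{\frac{482741}{201686}} = 1649004 \cdot \frac{201686}{482741} = \frac{47511574392}{68963}$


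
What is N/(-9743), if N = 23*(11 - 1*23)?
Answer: 276/9743 ≈ 0.028328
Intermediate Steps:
N = -276 (N = 23*(11 - 23) = 23*(-12) = -276)
N/(-9743) = -276/(-9743) = -276*(-1/9743) = 276/9743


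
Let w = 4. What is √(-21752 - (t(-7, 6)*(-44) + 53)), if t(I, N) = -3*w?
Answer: I*√22333 ≈ 149.44*I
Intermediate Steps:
t(I, N) = -12 (t(I, N) = -3*4 = -12)
√(-21752 - (t(-7, 6)*(-44) + 53)) = √(-21752 - (-12*(-44) + 53)) = √(-21752 - (528 + 53)) = √(-21752 - 1*581) = √(-21752 - 581) = √(-22333) = I*√22333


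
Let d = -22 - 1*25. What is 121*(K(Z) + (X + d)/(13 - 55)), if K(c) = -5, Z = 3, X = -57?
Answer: -6413/21 ≈ -305.38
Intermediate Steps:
d = -47 (d = -22 - 25 = -47)
121*(K(Z) + (X + d)/(13 - 55)) = 121*(-5 + (-57 - 47)/(13 - 55)) = 121*(-5 - 104/(-42)) = 121*(-5 - 104*(-1/42)) = 121*(-5 + 52/21) = 121*(-53/21) = -6413/21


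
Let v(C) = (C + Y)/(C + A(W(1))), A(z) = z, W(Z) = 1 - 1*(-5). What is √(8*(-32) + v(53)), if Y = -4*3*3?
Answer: I*√890133/59 ≈ 15.991*I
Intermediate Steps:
W(Z) = 6 (W(Z) = 1 + 5 = 6)
Y = -36 (Y = -12*3 = -36)
v(C) = (-36 + C)/(6 + C) (v(C) = (C - 36)/(C + 6) = (-36 + C)/(6 + C))
√(8*(-32) + v(53)) = √(8*(-32) + (-36 + 53)/(6 + 53)) = √(-256 + 17/59) = √(-15087/59) = I*√890133/59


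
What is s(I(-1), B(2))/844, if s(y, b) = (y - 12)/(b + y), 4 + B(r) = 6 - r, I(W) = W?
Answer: 13/844 ≈ 0.015403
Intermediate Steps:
B(r) = 2 - r (B(r) = -4 + (6 - r) = 2 - r)
s(y, b) = (-12 + y)/(b + y)
s(I(-1), B(2))/844 = ((-12 - 1)/((2 - 1*2) - 1))/844 = (-13/((2 - 2) - 1))*(1/844) = (-13/(0 - 1))*(1/844) = (-13/(-1))*(1/844) = -1*(-13)*(1/844) = 13*(1/844) = 13/844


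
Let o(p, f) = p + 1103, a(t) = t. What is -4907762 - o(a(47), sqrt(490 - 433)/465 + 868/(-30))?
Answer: -4908912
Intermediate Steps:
o(p, f) = 1103 + p
-4907762 - o(a(47), sqrt(490 - 433)/465 + 868/(-30)) = -4907762 - (1103 + 47) = -4907762 - 1*1150 = -4907762 - 1150 = -4908912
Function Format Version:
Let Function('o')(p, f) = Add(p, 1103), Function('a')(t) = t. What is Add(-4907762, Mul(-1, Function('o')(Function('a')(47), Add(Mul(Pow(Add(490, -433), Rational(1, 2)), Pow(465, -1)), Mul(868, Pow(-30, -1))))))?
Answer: -4908912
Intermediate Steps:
Function('o')(p, f) = Add(1103, p)
Add(-4907762, Mul(-1, Function('o')(Function('a')(47), Add(Mul(Pow(Add(490, -433), Rational(1, 2)), Pow(465, -1)), Mul(868, Pow(-30, -1)))))) = Add(-4907762, Mul(-1, Add(1103, 47))) = Add(-4907762, Mul(-1, 1150)) = Add(-4907762, -1150) = -4908912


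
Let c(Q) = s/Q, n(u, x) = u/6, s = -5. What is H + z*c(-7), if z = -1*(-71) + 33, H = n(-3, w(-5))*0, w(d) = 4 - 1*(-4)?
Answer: 520/7 ≈ 74.286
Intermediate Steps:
w(d) = 8 (w(d) = 4 + 4 = 8)
n(u, x) = u/6 (n(u, x) = u*(⅙) = u/6)
H = 0 (H = ((⅙)*(-3))*0 = -½*0 = 0)
c(Q) = -5/Q
z = 104 (z = 71 + 33 = 104)
H + z*c(-7) = 0 + 104*(-5/(-7)) = 0 + 104*(-5*(-⅐)) = 0 + 104*(5/7) = 0 + 520/7 = 520/7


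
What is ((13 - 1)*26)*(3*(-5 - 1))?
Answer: -5616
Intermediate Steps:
((13 - 1)*26)*(3*(-5 - 1)) = (12*26)*(3*(-6)) = 312*(-18) = -5616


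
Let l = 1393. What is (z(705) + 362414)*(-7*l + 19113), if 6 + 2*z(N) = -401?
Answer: 3391014701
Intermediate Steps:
z(N) = -407/2 (z(N) = -3 + (1/2)*(-401) = -3 - 401/2 = -407/2)
(z(705) + 362414)*(-7*l + 19113) = (-407/2 + 362414)*(-7*1393 + 19113) = 724421*(-9751 + 19113)/2 = (724421/2)*9362 = 3391014701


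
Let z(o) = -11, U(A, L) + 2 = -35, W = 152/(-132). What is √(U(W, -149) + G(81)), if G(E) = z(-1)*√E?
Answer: 2*I*√34 ≈ 11.662*I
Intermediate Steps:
W = -38/33 (W = 152*(-1/132) = -38/33 ≈ -1.1515)
U(A, L) = -37 (U(A, L) = -2 - 35 = -37)
G(E) = -11*√E
√(U(W, -149) + G(81)) = √(-37 - 11*√81) = √(-37 - 11*9) = √(-37 - 99) = √(-136) = 2*I*√34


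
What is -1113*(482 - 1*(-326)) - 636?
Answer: -899940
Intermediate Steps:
-1113*(482 - 1*(-326)) - 636 = -1113*(482 + 326) - 636 = -1113*808 - 636 = -899304 - 636 = -899940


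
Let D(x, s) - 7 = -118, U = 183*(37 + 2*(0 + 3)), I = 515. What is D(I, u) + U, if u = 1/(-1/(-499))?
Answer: 7758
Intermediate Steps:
U = 7869 (U = 183*(37 + 2*3) = 183*(37 + 6) = 183*43 = 7869)
u = 499 (u = 1/(-1*(-1/499)) = 1/(1/499) = 499)
D(x, s) = -111 (D(x, s) = 7 - 118 = -111)
D(I, u) + U = -111 + 7869 = 7758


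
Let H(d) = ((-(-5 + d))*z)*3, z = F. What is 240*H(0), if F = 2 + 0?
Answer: 7200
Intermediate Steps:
F = 2
z = 2
H(d) = 30 - 6*d (H(d) = (-(-5 + d)*2)*3 = ((5 - d)*2)*3 = (10 - 2*d)*3 = 30 - 6*d)
240*H(0) = 240*(30 - 6*0) = 240*(30 + 0) = 240*30 = 7200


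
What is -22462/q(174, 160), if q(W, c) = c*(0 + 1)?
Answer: -11231/80 ≈ -140.39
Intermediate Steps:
q(W, c) = c (q(W, c) = c*1 = c)
-22462/q(174, 160) = -22462/160 = -1*11231/80 = -11231/80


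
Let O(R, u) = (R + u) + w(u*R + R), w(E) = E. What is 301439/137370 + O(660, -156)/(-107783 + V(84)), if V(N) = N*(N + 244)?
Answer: 38168468929/11021332470 ≈ 3.4631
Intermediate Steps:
V(N) = N*(244 + N)
O(R, u) = u + 2*R + R*u (O(R, u) = (R + u) + (u*R + R) = (R + u) + (R*u + R) = (R + u) + (R + R*u) = u + 2*R + R*u)
301439/137370 + O(660, -156)/(-107783 + V(84)) = 301439/137370 + (660 - 156 + 660*(1 - 156))/(-107783 + 84*(244 + 84)) = 301439*(1/137370) + (660 - 156 + 660*(-155))/(-107783 + 84*328) = 301439/137370 + (660 - 156 - 102300)/(-107783 + 27552) = 301439/137370 - 101796/(-80231) = 301439/137370 - 101796*(-1/80231) = 301439/137370 + 101796/80231 = 38168468929/11021332470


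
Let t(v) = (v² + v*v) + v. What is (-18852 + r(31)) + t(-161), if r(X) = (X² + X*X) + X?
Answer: 34782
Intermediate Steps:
r(X) = X + 2*X² (r(X) = (X² + X²) + X = 2*X² + X = X + 2*X²)
t(v) = v + 2*v² (t(v) = (v² + v²) + v = 2*v² + v = v + 2*v²)
(-18852 + r(31)) + t(-161) = (-18852 + 31*(1 + 2*31)) - 161*(1 + 2*(-161)) = (-18852 + 31*(1 + 62)) - 161*(1 - 322) = (-18852 + 31*63) - 161*(-321) = (-18852 + 1953) + 51681 = -16899 + 51681 = 34782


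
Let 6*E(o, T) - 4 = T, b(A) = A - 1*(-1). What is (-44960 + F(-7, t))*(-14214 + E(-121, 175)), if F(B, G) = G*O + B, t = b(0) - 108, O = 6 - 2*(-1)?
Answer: 3899766415/6 ≈ 6.4996e+8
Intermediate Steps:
b(A) = 1 + A (b(A) = A + 1 = 1 + A)
O = 8 (O = 6 + 2 = 8)
E(o, T) = ⅔ + T/6
t = -107 (t = (1 + 0) - 108 = 1 - 108 = -107)
F(B, G) = B + 8*G (F(B, G) = G*8 + B = 8*G + B = B + 8*G)
(-44960 + F(-7, t))*(-14214 + E(-121, 175)) = (-44960 + (-7 + 8*(-107)))*(-14214 + (⅔ + (⅙)*175)) = (-44960 + (-7 - 856))*(-14214 + (⅔ + 175/6)) = (-44960 - 863)*(-14214 + 179/6) = -45823*(-85105/6) = 3899766415/6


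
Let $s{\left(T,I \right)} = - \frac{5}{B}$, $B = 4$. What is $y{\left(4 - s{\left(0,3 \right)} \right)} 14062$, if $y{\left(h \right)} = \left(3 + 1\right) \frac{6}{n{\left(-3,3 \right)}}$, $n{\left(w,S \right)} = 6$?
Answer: $56248$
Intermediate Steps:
$s{\left(T,I \right)} = - \frac{5}{4}$
$y{\left(h \right)} = 4$ ($y{\left(h \right)} = \left(3 + 1\right) \frac{6}{6} = 4 \cdot 6 \cdot \frac{1}{6} = 4 \cdot 1 = 4$)
$y{\left(4 - s{\left(0,3 \right)} \right)} 14062 = 4 \cdot 14062 = 56248$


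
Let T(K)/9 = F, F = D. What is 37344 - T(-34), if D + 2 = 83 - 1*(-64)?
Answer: 36039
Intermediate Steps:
D = 145 (D = -2 + (83 - 1*(-64)) = -2 + (83 + 64) = -2 + 147 = 145)
F = 145
T(K) = 1305 (T(K) = 9*145 = 1305)
37344 - T(-34) = 37344 - 1*1305 = 37344 - 1305 = 36039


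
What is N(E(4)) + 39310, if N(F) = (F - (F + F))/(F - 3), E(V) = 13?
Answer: 393087/10 ≈ 39309.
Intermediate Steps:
N(F) = -F/(-3 + F) (N(F) = (F - 2*F)/(-3 + F) = (-F)/(-3 + F) = -F/(-3 + F))
N(E(4)) + 39310 = -1*13/(-3 + 13) + 39310 = -1*13/10 + 39310 = -1*13*⅒ + 39310 = -13/10 + 39310 = 393087/10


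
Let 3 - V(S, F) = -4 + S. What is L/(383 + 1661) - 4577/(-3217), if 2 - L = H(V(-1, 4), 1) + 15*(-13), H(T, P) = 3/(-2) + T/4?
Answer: 19975057/13151096 ≈ 1.5189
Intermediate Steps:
V(S, F) = 7 - S (V(S, F) = 3 - (-4 + S) = 3 + (4 - S) = 7 - S)
H(T, P) = -3/2 + T/4 (H(T, P) = 3*(-½) + T*(¼) = -3/2 + T/4)
L = 393/2 (L = 2 - ((-3/2 + (7 - 1*(-1))/4) + 15*(-13)) = 2 - ((-3/2 + (7 + 1)/4) - 195) = 2 - ((-3/2 + (¼)*8) - 195) = 2 - ((-3/2 + 2) - 195) = 2 - (½ - 195) = 2 - 1*(-389/2) = 2 + 389/2 = 393/2 ≈ 196.50)
L/(383 + 1661) - 4577/(-3217) = 393/(2*(383 + 1661)) - 4577/(-3217) = (393/2)/2044 - 4577*(-1/3217) = (393/2)*(1/2044) + 4577/3217 = 393/4088 + 4577/3217 = 19975057/13151096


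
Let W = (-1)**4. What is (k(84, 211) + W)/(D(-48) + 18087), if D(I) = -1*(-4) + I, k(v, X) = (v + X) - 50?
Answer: 246/18043 ≈ 0.013634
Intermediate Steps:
k(v, X) = -50 + X + v (k(v, X) = (X + v) - 50 = -50 + X + v)
D(I) = 4 + I
W = 1
(k(84, 211) + W)/(D(-48) + 18087) = ((-50 + 211 + 84) + 1)/((4 - 48) + 18087) = (245 + 1)/(-44 + 18087) = 246/18043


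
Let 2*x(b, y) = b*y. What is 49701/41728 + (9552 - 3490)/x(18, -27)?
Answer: -240877793/10139904 ≈ -23.755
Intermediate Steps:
x(b, y) = b*y/2 (x(b, y) = (b*y)/2 = b*y/2)
49701/41728 + (9552 - 3490)/x(18, -27) = 49701/41728 + (9552 - 3490)/(((½)*18*(-27))) = 49701*(1/41728) + 6062/(-243) = 49701/41728 + 6062*(-1/243) = 49701/41728 - 6062/243 = -240877793/10139904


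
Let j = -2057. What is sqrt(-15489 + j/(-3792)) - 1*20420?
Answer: -20420 + I*sqrt(13919538747)/948 ≈ -20420.0 + 124.45*I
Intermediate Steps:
sqrt(-15489 + j/(-3792)) - 1*20420 = sqrt(-15489 - 2057/(-3792)) - 1*20420 = sqrt(-15489 - 2057*(-1/3792)) - 20420 = sqrt(-15489 + 2057/3792) - 20420 = sqrt(-58732231/3792) - 20420 = I*sqrt(13919538747)/948 - 20420 = -20420 + I*sqrt(13919538747)/948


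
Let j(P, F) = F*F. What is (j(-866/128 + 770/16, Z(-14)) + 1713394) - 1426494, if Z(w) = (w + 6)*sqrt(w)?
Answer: 286004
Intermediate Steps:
Z(w) = sqrt(w)*(6 + w) (Z(w) = (6 + w)*sqrt(w) = sqrt(w)*(6 + w))
j(P, F) = F**2
(j(-866/128 + 770/16, Z(-14)) + 1713394) - 1426494 = ((sqrt(-14)*(6 - 14))**2 + 1713394) - 1426494 = (((I*sqrt(14))*(-8))**2 + 1713394) - 1426494 = ((-8*I*sqrt(14))**2 + 1713394) - 1426494 = (-896 + 1713394) - 1426494 = 1712498 - 1426494 = 286004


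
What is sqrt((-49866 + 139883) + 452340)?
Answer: sqrt(542357) ≈ 736.45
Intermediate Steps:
sqrt((-49866 + 139883) + 452340) = sqrt(90017 + 452340) = sqrt(542357)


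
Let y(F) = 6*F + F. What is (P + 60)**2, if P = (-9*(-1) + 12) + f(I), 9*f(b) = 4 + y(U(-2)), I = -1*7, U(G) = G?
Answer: 516961/81 ≈ 6382.2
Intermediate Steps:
y(F) = 7*F
I = -7
f(b) = -10/9 (f(b) = (4 + 7*(-2))/9 = (4 - 14)/9 = (1/9)*(-10) = -10/9)
P = 179/9 (P = (-9*(-1) + 12) - 10/9 = (9 + 12) - 10/9 = 21 - 10/9 = 179/9 ≈ 19.889)
(P + 60)**2 = (179/9 + 60)**2 = (719/9)**2 = 516961/81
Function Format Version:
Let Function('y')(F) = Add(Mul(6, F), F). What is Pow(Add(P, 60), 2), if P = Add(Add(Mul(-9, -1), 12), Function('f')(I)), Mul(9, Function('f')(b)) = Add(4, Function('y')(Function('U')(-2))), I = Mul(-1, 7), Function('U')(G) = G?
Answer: Rational(516961, 81) ≈ 6382.2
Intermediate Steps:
Function('y')(F) = Mul(7, F)
I = -7
Function('f')(b) = Rational(-10, 9) (Function('f')(b) = Mul(Rational(1, 9), Add(4, Mul(7, -2))) = Mul(Rational(1, 9), Add(4, -14)) = Mul(Rational(1, 9), -10) = Rational(-10, 9))
P = Rational(179, 9) (P = Add(Add(Mul(-9, -1), 12), Rational(-10, 9)) = Add(Add(9, 12), Rational(-10, 9)) = Add(21, Rational(-10, 9)) = Rational(179, 9) ≈ 19.889)
Pow(Add(P, 60), 2) = Pow(Add(Rational(179, 9), 60), 2) = Pow(Rational(719, 9), 2) = Rational(516961, 81)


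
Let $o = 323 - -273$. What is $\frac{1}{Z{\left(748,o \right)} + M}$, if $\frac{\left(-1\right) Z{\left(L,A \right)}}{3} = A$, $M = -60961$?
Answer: $- \frac{1}{62749} \approx -1.5937 \cdot 10^{-5}$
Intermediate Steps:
$o = 596$ ($o = 323 + 273 = 596$)
$Z{\left(L,A \right)} = - 3 A$
$\frac{1}{Z{\left(748,o \right)} + M} = \frac{1}{\left(-3\right) 596 - 60961} = \frac{1}{-1788 - 60961} = \frac{1}{-62749} = - \frac{1}{62749}$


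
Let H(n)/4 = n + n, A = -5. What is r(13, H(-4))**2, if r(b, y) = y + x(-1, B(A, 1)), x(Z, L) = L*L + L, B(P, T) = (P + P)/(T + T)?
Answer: 144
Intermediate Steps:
B(P, T) = P/T (B(P, T) = (2*P)/((2*T)) = (2*P)*(1/(2*T)) = P/T)
x(Z, L) = L + L**2 (x(Z, L) = L**2 + L = L + L**2)
H(n) = 8*n (H(n) = 4*(n + n) = 4*(2*n) = 8*n)
r(b, y) = 20 + y (r(b, y) = y + (-5/1)*(1 - 5/1) = y + (-5*1)*(1 - 5*1) = y - 5*(1 - 5) = y - 5*(-4) = y + 20 = 20 + y)
r(13, H(-4))**2 = (20 + 8*(-4))**2 = (20 - 32)**2 = (-12)**2 = 144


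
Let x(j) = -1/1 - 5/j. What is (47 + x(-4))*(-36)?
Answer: -1701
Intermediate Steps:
x(j) = -1 - 5/j (x(j) = -1*1 - 5/j = -1 - 5/j)
(47 + x(-4))*(-36) = (47 + (-5 - 1*(-4))/(-4))*(-36) = (47 - (-5 + 4)/4)*(-36) = (47 - ¼*(-1))*(-36) = (47 + ¼)*(-36) = (189/4)*(-36) = -1701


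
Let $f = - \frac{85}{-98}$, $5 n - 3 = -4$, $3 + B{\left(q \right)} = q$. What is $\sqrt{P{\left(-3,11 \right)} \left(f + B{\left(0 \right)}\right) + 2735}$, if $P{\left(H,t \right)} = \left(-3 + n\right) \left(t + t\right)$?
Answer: $\frac{\sqrt{3534295}}{35} \approx 53.714$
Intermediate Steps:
$B{\left(q \right)} = -3 + q$
$n = - \frac{1}{5}$ ($n = \frac{3}{5} + \frac{1}{5} \left(-4\right) = \frac{3}{5} - \frac{4}{5} = - \frac{1}{5} \approx -0.2$)
$f = \frac{85}{98}$ ($f = \left(-85\right) \left(- \frac{1}{98}\right) = \frac{85}{98} \approx 0.86735$)
$P{\left(H,t \right)} = - \frac{32 t}{5}$ ($P{\left(H,t \right)} = \left(-3 - \frac{1}{5}\right) \left(t + t\right) = - \frac{16 \cdot 2 t}{5} = - \frac{32 t}{5}$)
$\sqrt{P{\left(-3,11 \right)} \left(f + B{\left(0 \right)}\right) + 2735} = \sqrt{\left(- \frac{32}{5}\right) 11 \left(\frac{85}{98} + \left(-3 + 0\right)\right) + 2735} = \sqrt{- \frac{352 \left(\frac{85}{98} - 3\right)}{5} + 2735} = \sqrt{\left(- \frac{352}{5}\right) \left(- \frac{209}{98}\right) + 2735} = \sqrt{\frac{36784}{245} + 2735} = \sqrt{\frac{706859}{245}} = \frac{\sqrt{3534295}}{35}$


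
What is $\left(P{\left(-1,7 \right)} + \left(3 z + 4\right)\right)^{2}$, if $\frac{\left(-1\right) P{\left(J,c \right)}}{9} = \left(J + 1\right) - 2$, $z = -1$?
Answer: $361$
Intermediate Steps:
$P{\left(J,c \right)} = 9 - 9 J$ ($P{\left(J,c \right)} = - 9 \left(\left(J + 1\right) - 2\right) = - 9 \left(\left(1 + J\right) - 2\right) = - 9 \left(-1 + J\right) = 9 - 9 J$)
$\left(P{\left(-1,7 \right)} + \left(3 z + 4\right)\right)^{2} = \left(\left(9 - -9\right) + \left(3 \left(-1\right) + 4\right)\right)^{2} = \left(\left(9 + 9\right) + \left(-3 + 4\right)\right)^{2} = \left(18 + 1\right)^{2} = 19^{2} = 361$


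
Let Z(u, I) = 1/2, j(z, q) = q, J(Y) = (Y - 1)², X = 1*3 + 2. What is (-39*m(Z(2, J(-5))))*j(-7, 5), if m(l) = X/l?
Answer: -1950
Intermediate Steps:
X = 5 (X = 3 + 2 = 5)
J(Y) = (-1 + Y)²
Z(u, I) = ½
m(l) = 5/l
(-39*m(Z(2, J(-5))))*j(-7, 5) = -195/½*5 = -195*2*5 = -39*10*5 = -390*5 = -1950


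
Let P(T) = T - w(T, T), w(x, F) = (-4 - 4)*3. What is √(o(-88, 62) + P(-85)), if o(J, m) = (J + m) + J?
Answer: 5*I*√7 ≈ 13.229*I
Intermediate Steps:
o(J, m) = m + 2*J
w(x, F) = -24 (w(x, F) = -8*3 = -24)
P(T) = 24 + T (P(T) = T - 1*(-24) = T + 24 = 24 + T)
√(o(-88, 62) + P(-85)) = √((62 + 2*(-88)) + (24 - 85)) = √((62 - 176) - 61) = √(-114 - 61) = √(-175) = 5*I*√7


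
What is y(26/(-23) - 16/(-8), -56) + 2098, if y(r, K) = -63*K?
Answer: 5626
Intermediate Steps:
y(26/(-23) - 16/(-8), -56) + 2098 = -63*(-56) + 2098 = 3528 + 2098 = 5626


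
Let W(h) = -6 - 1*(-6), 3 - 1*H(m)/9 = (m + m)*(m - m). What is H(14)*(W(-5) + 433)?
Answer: 11691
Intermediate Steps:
H(m) = 27 (H(m) = 27 - 9*(m + m)*(m - m) = 27 - 9*2*m*0 = 27 - 9*0 = 27 + 0 = 27)
W(h) = 0 (W(h) = -6 + 6 = 0)
H(14)*(W(-5) + 433) = 27*(0 + 433) = 27*433 = 11691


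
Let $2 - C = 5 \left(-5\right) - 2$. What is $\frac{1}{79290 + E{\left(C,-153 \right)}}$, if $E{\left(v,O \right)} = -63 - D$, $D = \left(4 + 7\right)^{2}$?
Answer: $\frac{1}{79106} \approx 1.2641 \cdot 10^{-5}$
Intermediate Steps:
$C = 29$ ($C = 2 - \left(5 \left(-5\right) - 2\right) = 2 - \left(-25 - 2\right) = 2 - -27 = 2 + 27 = 29$)
$D = 121$ ($D = 11^{2} = 121$)
$E{\left(v,O \right)} = -184$ ($E{\left(v,O \right)} = -63 - 121 = -184$)
$\frac{1}{79290 + E{\left(C,-153 \right)}} = \frac{1}{79290 - 184} = \frac{1}{79106}$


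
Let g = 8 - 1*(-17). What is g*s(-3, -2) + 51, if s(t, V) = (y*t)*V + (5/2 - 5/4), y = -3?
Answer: -1471/4 ≈ -367.75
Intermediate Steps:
g = 25 (g = 8 + 17 = 25)
s(t, V) = 5/4 - 3*V*t (s(t, V) = (-3*t)*V + (5/2 - 5/4) = -3*V*t + (5*(1/2) - 5*1/4) = -3*V*t + (5/2 - 5/4) = -3*V*t + 5/4 = 5/4 - 3*V*t)
g*s(-3, -2) + 51 = 25*(5/4 - 3*(-2)*(-3)) + 51 = 25*(5/4 - 18) + 51 = 25*(-67/4) + 51 = -1675/4 + 51 = -1471/4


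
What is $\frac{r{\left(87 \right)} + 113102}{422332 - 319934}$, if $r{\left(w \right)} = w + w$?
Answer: $\frac{56638}{51199} \approx 1.1062$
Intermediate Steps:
$r{\left(w \right)} = 2 w$
$\frac{r{\left(87 \right)} + 113102}{422332 - 319934} = \frac{2 \cdot 87 + 113102}{422332 - 319934} = \frac{174 + 113102}{102398} = 113276 \cdot \frac{1}{102398} = \frac{56638}{51199}$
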